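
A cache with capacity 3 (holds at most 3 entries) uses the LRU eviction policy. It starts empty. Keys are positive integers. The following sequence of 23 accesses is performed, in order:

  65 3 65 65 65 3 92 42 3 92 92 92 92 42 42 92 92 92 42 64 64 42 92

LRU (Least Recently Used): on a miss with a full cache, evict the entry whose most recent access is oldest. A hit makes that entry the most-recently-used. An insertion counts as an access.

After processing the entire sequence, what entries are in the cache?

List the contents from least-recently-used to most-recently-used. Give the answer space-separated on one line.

Answer: 64 42 92

Derivation:
LRU simulation (capacity=3):
  1. access 65: MISS. Cache (LRU->MRU): [65]
  2. access 3: MISS. Cache (LRU->MRU): [65 3]
  3. access 65: HIT. Cache (LRU->MRU): [3 65]
  4. access 65: HIT. Cache (LRU->MRU): [3 65]
  5. access 65: HIT. Cache (LRU->MRU): [3 65]
  6. access 3: HIT. Cache (LRU->MRU): [65 3]
  7. access 92: MISS. Cache (LRU->MRU): [65 3 92]
  8. access 42: MISS, evict 65. Cache (LRU->MRU): [3 92 42]
  9. access 3: HIT. Cache (LRU->MRU): [92 42 3]
  10. access 92: HIT. Cache (LRU->MRU): [42 3 92]
  11. access 92: HIT. Cache (LRU->MRU): [42 3 92]
  12. access 92: HIT. Cache (LRU->MRU): [42 3 92]
  13. access 92: HIT. Cache (LRU->MRU): [42 3 92]
  14. access 42: HIT. Cache (LRU->MRU): [3 92 42]
  15. access 42: HIT. Cache (LRU->MRU): [3 92 42]
  16. access 92: HIT. Cache (LRU->MRU): [3 42 92]
  17. access 92: HIT. Cache (LRU->MRU): [3 42 92]
  18. access 92: HIT. Cache (LRU->MRU): [3 42 92]
  19. access 42: HIT. Cache (LRU->MRU): [3 92 42]
  20. access 64: MISS, evict 3. Cache (LRU->MRU): [92 42 64]
  21. access 64: HIT. Cache (LRU->MRU): [92 42 64]
  22. access 42: HIT. Cache (LRU->MRU): [92 64 42]
  23. access 92: HIT. Cache (LRU->MRU): [64 42 92]
Total: 18 hits, 5 misses, 2 evictions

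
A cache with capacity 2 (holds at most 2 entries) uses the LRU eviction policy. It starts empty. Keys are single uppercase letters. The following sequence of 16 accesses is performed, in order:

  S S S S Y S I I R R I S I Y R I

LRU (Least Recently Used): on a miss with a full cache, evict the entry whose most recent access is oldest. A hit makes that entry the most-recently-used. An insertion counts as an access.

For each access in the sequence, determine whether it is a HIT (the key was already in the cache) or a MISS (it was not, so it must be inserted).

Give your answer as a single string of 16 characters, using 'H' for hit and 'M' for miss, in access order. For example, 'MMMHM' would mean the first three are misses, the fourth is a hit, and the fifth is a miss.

LRU simulation (capacity=2):
  1. access S: MISS. Cache (LRU->MRU): [S]
  2. access S: HIT. Cache (LRU->MRU): [S]
  3. access S: HIT. Cache (LRU->MRU): [S]
  4. access S: HIT. Cache (LRU->MRU): [S]
  5. access Y: MISS. Cache (LRU->MRU): [S Y]
  6. access S: HIT. Cache (LRU->MRU): [Y S]
  7. access I: MISS, evict Y. Cache (LRU->MRU): [S I]
  8. access I: HIT. Cache (LRU->MRU): [S I]
  9. access R: MISS, evict S. Cache (LRU->MRU): [I R]
  10. access R: HIT. Cache (LRU->MRU): [I R]
  11. access I: HIT. Cache (LRU->MRU): [R I]
  12. access S: MISS, evict R. Cache (LRU->MRU): [I S]
  13. access I: HIT. Cache (LRU->MRU): [S I]
  14. access Y: MISS, evict S. Cache (LRU->MRU): [I Y]
  15. access R: MISS, evict I. Cache (LRU->MRU): [Y R]
  16. access I: MISS, evict Y. Cache (LRU->MRU): [R I]
Total: 8 hits, 8 misses, 6 evictions

Answer: MHHHMHMHMHHMHMMM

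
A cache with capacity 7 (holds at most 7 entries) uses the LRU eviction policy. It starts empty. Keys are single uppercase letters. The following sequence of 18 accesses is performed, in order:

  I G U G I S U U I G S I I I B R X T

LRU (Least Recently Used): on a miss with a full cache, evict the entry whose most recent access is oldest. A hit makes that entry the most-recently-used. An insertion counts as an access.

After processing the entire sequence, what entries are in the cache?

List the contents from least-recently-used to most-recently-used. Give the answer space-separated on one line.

LRU simulation (capacity=7):
  1. access I: MISS. Cache (LRU->MRU): [I]
  2. access G: MISS. Cache (LRU->MRU): [I G]
  3. access U: MISS. Cache (LRU->MRU): [I G U]
  4. access G: HIT. Cache (LRU->MRU): [I U G]
  5. access I: HIT. Cache (LRU->MRU): [U G I]
  6. access S: MISS. Cache (LRU->MRU): [U G I S]
  7. access U: HIT. Cache (LRU->MRU): [G I S U]
  8. access U: HIT. Cache (LRU->MRU): [G I S U]
  9. access I: HIT. Cache (LRU->MRU): [G S U I]
  10. access G: HIT. Cache (LRU->MRU): [S U I G]
  11. access S: HIT. Cache (LRU->MRU): [U I G S]
  12. access I: HIT. Cache (LRU->MRU): [U G S I]
  13. access I: HIT. Cache (LRU->MRU): [U G S I]
  14. access I: HIT. Cache (LRU->MRU): [U G S I]
  15. access B: MISS. Cache (LRU->MRU): [U G S I B]
  16. access R: MISS. Cache (LRU->MRU): [U G S I B R]
  17. access X: MISS. Cache (LRU->MRU): [U G S I B R X]
  18. access T: MISS, evict U. Cache (LRU->MRU): [G S I B R X T]
Total: 10 hits, 8 misses, 1 evictions

Answer: G S I B R X T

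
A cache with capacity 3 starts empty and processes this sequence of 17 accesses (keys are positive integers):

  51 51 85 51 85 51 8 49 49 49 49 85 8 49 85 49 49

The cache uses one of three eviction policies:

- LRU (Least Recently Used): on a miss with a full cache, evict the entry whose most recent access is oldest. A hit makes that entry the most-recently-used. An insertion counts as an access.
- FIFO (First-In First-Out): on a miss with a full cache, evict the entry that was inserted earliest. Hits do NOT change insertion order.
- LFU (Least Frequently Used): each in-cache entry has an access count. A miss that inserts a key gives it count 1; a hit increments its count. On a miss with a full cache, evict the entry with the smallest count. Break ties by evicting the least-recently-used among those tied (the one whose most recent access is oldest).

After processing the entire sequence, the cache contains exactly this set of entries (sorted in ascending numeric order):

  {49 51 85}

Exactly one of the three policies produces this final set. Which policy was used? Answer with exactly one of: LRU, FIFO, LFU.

Answer: LFU

Derivation:
Simulating under each policy and comparing final sets:
  LRU: final set = {8 49 85} -> differs
  FIFO: final set = {8 49 85} -> differs
  LFU: final set = {49 51 85} -> MATCHES target
Only LFU produces the target set.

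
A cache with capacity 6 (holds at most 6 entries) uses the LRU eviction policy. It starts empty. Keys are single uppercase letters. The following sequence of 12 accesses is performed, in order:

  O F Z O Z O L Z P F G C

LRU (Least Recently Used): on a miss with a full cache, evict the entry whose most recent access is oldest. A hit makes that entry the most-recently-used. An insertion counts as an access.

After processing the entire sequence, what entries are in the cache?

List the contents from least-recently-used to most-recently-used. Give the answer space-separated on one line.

Answer: L Z P F G C

Derivation:
LRU simulation (capacity=6):
  1. access O: MISS. Cache (LRU->MRU): [O]
  2. access F: MISS. Cache (LRU->MRU): [O F]
  3. access Z: MISS. Cache (LRU->MRU): [O F Z]
  4. access O: HIT. Cache (LRU->MRU): [F Z O]
  5. access Z: HIT. Cache (LRU->MRU): [F O Z]
  6. access O: HIT. Cache (LRU->MRU): [F Z O]
  7. access L: MISS. Cache (LRU->MRU): [F Z O L]
  8. access Z: HIT. Cache (LRU->MRU): [F O L Z]
  9. access P: MISS. Cache (LRU->MRU): [F O L Z P]
  10. access F: HIT. Cache (LRU->MRU): [O L Z P F]
  11. access G: MISS. Cache (LRU->MRU): [O L Z P F G]
  12. access C: MISS, evict O. Cache (LRU->MRU): [L Z P F G C]
Total: 5 hits, 7 misses, 1 evictions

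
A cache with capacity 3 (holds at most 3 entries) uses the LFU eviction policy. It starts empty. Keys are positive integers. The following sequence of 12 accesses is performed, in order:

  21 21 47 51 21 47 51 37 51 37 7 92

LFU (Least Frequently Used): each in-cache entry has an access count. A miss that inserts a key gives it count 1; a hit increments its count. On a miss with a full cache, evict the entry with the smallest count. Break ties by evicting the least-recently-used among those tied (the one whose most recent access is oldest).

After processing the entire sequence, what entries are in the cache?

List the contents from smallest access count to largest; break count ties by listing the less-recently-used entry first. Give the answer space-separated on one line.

Answer: 92 21 51

Derivation:
LFU simulation (capacity=3):
  1. access 21: MISS. Cache: [21(c=1)]
  2. access 21: HIT, count now 2. Cache: [21(c=2)]
  3. access 47: MISS. Cache: [47(c=1) 21(c=2)]
  4. access 51: MISS. Cache: [47(c=1) 51(c=1) 21(c=2)]
  5. access 21: HIT, count now 3. Cache: [47(c=1) 51(c=1) 21(c=3)]
  6. access 47: HIT, count now 2. Cache: [51(c=1) 47(c=2) 21(c=3)]
  7. access 51: HIT, count now 2. Cache: [47(c=2) 51(c=2) 21(c=3)]
  8. access 37: MISS, evict 47(c=2). Cache: [37(c=1) 51(c=2) 21(c=3)]
  9. access 51: HIT, count now 3. Cache: [37(c=1) 21(c=3) 51(c=3)]
  10. access 37: HIT, count now 2. Cache: [37(c=2) 21(c=3) 51(c=3)]
  11. access 7: MISS, evict 37(c=2). Cache: [7(c=1) 21(c=3) 51(c=3)]
  12. access 92: MISS, evict 7(c=1). Cache: [92(c=1) 21(c=3) 51(c=3)]
Total: 6 hits, 6 misses, 3 evictions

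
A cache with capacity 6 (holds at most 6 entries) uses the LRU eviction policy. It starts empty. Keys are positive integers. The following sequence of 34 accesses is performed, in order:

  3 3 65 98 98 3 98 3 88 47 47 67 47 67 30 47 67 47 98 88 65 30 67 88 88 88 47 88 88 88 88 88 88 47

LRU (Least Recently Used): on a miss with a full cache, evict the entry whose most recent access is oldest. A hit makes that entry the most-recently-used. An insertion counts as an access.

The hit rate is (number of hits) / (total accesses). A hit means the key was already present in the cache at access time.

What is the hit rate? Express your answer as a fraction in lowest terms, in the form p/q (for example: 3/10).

LRU simulation (capacity=6):
  1. access 3: MISS. Cache (LRU->MRU): [3]
  2. access 3: HIT. Cache (LRU->MRU): [3]
  3. access 65: MISS. Cache (LRU->MRU): [3 65]
  4. access 98: MISS. Cache (LRU->MRU): [3 65 98]
  5. access 98: HIT. Cache (LRU->MRU): [3 65 98]
  6. access 3: HIT. Cache (LRU->MRU): [65 98 3]
  7. access 98: HIT. Cache (LRU->MRU): [65 3 98]
  8. access 3: HIT. Cache (LRU->MRU): [65 98 3]
  9. access 88: MISS. Cache (LRU->MRU): [65 98 3 88]
  10. access 47: MISS. Cache (LRU->MRU): [65 98 3 88 47]
  11. access 47: HIT. Cache (LRU->MRU): [65 98 3 88 47]
  12. access 67: MISS. Cache (LRU->MRU): [65 98 3 88 47 67]
  13. access 47: HIT. Cache (LRU->MRU): [65 98 3 88 67 47]
  14. access 67: HIT. Cache (LRU->MRU): [65 98 3 88 47 67]
  15. access 30: MISS, evict 65. Cache (LRU->MRU): [98 3 88 47 67 30]
  16. access 47: HIT. Cache (LRU->MRU): [98 3 88 67 30 47]
  17. access 67: HIT. Cache (LRU->MRU): [98 3 88 30 47 67]
  18. access 47: HIT. Cache (LRU->MRU): [98 3 88 30 67 47]
  19. access 98: HIT. Cache (LRU->MRU): [3 88 30 67 47 98]
  20. access 88: HIT. Cache (LRU->MRU): [3 30 67 47 98 88]
  21. access 65: MISS, evict 3. Cache (LRU->MRU): [30 67 47 98 88 65]
  22. access 30: HIT. Cache (LRU->MRU): [67 47 98 88 65 30]
  23. access 67: HIT. Cache (LRU->MRU): [47 98 88 65 30 67]
  24. access 88: HIT. Cache (LRU->MRU): [47 98 65 30 67 88]
  25. access 88: HIT. Cache (LRU->MRU): [47 98 65 30 67 88]
  26. access 88: HIT. Cache (LRU->MRU): [47 98 65 30 67 88]
  27. access 47: HIT. Cache (LRU->MRU): [98 65 30 67 88 47]
  28. access 88: HIT. Cache (LRU->MRU): [98 65 30 67 47 88]
  29. access 88: HIT. Cache (LRU->MRU): [98 65 30 67 47 88]
  30. access 88: HIT. Cache (LRU->MRU): [98 65 30 67 47 88]
  31. access 88: HIT. Cache (LRU->MRU): [98 65 30 67 47 88]
  32. access 88: HIT. Cache (LRU->MRU): [98 65 30 67 47 88]
  33. access 88: HIT. Cache (LRU->MRU): [98 65 30 67 47 88]
  34. access 47: HIT. Cache (LRU->MRU): [98 65 30 67 88 47]
Total: 26 hits, 8 misses, 2 evictions

Hit rate = 26/34 = 13/17

Answer: 13/17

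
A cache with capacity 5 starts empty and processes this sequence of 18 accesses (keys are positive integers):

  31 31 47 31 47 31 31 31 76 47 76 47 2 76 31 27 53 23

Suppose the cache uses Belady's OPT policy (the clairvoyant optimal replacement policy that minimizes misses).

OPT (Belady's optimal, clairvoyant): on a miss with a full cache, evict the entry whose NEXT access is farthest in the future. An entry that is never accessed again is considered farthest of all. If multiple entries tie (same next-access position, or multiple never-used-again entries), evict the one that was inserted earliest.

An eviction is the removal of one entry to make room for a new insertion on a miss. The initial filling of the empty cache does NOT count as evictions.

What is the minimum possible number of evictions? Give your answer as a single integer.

Answer: 2

Derivation:
OPT (Belady) simulation (capacity=5):
  1. access 31: MISS. Cache: [31]
  2. access 31: HIT. Next use of 31: step 4. Cache: [31]
  3. access 47: MISS. Cache: [31 47]
  4. access 31: HIT. Next use of 31: step 6. Cache: [31 47]
  5. access 47: HIT. Next use of 47: step 10. Cache: [31 47]
  6. access 31: HIT. Next use of 31: step 7. Cache: [31 47]
  7. access 31: HIT. Next use of 31: step 8. Cache: [31 47]
  8. access 31: HIT. Next use of 31: step 15. Cache: [31 47]
  9. access 76: MISS. Cache: [31 47 76]
  10. access 47: HIT. Next use of 47: step 12. Cache: [31 47 76]
  11. access 76: HIT. Next use of 76: step 14. Cache: [31 47 76]
  12. access 47: HIT. Next use of 47: never. Cache: [31 47 76]
  13. access 2: MISS. Cache: [31 47 76 2]
  14. access 76: HIT. Next use of 76: never. Cache: [31 47 76 2]
  15. access 31: HIT. Next use of 31: never. Cache: [31 47 76 2]
  16. access 27: MISS. Cache: [31 47 76 2 27]
  17. access 53: MISS, evict 31 (next use: never). Cache: [47 76 2 27 53]
  18. access 23: MISS, evict 47 (next use: never). Cache: [76 2 27 53 23]
Total: 11 hits, 7 misses, 2 evictions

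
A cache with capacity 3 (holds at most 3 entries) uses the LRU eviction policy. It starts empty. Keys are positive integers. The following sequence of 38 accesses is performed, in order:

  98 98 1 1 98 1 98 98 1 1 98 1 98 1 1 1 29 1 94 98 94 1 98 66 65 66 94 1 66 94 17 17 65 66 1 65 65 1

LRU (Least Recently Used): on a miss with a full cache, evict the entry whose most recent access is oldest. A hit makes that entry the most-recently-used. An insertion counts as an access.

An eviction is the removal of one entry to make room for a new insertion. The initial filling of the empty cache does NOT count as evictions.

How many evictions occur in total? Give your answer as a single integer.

Answer: 10

Derivation:
LRU simulation (capacity=3):
  1. access 98: MISS. Cache (LRU->MRU): [98]
  2. access 98: HIT. Cache (LRU->MRU): [98]
  3. access 1: MISS. Cache (LRU->MRU): [98 1]
  4. access 1: HIT. Cache (LRU->MRU): [98 1]
  5. access 98: HIT. Cache (LRU->MRU): [1 98]
  6. access 1: HIT. Cache (LRU->MRU): [98 1]
  7. access 98: HIT. Cache (LRU->MRU): [1 98]
  8. access 98: HIT. Cache (LRU->MRU): [1 98]
  9. access 1: HIT. Cache (LRU->MRU): [98 1]
  10. access 1: HIT. Cache (LRU->MRU): [98 1]
  11. access 98: HIT. Cache (LRU->MRU): [1 98]
  12. access 1: HIT. Cache (LRU->MRU): [98 1]
  13. access 98: HIT. Cache (LRU->MRU): [1 98]
  14. access 1: HIT. Cache (LRU->MRU): [98 1]
  15. access 1: HIT. Cache (LRU->MRU): [98 1]
  16. access 1: HIT. Cache (LRU->MRU): [98 1]
  17. access 29: MISS. Cache (LRU->MRU): [98 1 29]
  18. access 1: HIT. Cache (LRU->MRU): [98 29 1]
  19. access 94: MISS, evict 98. Cache (LRU->MRU): [29 1 94]
  20. access 98: MISS, evict 29. Cache (LRU->MRU): [1 94 98]
  21. access 94: HIT. Cache (LRU->MRU): [1 98 94]
  22. access 1: HIT. Cache (LRU->MRU): [98 94 1]
  23. access 98: HIT. Cache (LRU->MRU): [94 1 98]
  24. access 66: MISS, evict 94. Cache (LRU->MRU): [1 98 66]
  25. access 65: MISS, evict 1. Cache (LRU->MRU): [98 66 65]
  26. access 66: HIT. Cache (LRU->MRU): [98 65 66]
  27. access 94: MISS, evict 98. Cache (LRU->MRU): [65 66 94]
  28. access 1: MISS, evict 65. Cache (LRU->MRU): [66 94 1]
  29. access 66: HIT. Cache (LRU->MRU): [94 1 66]
  30. access 94: HIT. Cache (LRU->MRU): [1 66 94]
  31. access 17: MISS, evict 1. Cache (LRU->MRU): [66 94 17]
  32. access 17: HIT. Cache (LRU->MRU): [66 94 17]
  33. access 65: MISS, evict 66. Cache (LRU->MRU): [94 17 65]
  34. access 66: MISS, evict 94. Cache (LRU->MRU): [17 65 66]
  35. access 1: MISS, evict 17. Cache (LRU->MRU): [65 66 1]
  36. access 65: HIT. Cache (LRU->MRU): [66 1 65]
  37. access 65: HIT. Cache (LRU->MRU): [66 1 65]
  38. access 1: HIT. Cache (LRU->MRU): [66 65 1]
Total: 25 hits, 13 misses, 10 evictions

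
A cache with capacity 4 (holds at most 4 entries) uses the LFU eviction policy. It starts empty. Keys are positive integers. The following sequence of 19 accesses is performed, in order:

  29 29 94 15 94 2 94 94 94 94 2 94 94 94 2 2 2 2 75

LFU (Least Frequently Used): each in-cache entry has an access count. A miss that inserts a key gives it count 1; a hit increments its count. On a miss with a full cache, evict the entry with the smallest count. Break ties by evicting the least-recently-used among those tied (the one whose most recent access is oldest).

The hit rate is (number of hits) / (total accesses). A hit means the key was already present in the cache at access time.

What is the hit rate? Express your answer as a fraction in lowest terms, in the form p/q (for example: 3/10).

Answer: 14/19

Derivation:
LFU simulation (capacity=4):
  1. access 29: MISS. Cache: [29(c=1)]
  2. access 29: HIT, count now 2. Cache: [29(c=2)]
  3. access 94: MISS. Cache: [94(c=1) 29(c=2)]
  4. access 15: MISS. Cache: [94(c=1) 15(c=1) 29(c=2)]
  5. access 94: HIT, count now 2. Cache: [15(c=1) 29(c=2) 94(c=2)]
  6. access 2: MISS. Cache: [15(c=1) 2(c=1) 29(c=2) 94(c=2)]
  7. access 94: HIT, count now 3. Cache: [15(c=1) 2(c=1) 29(c=2) 94(c=3)]
  8. access 94: HIT, count now 4. Cache: [15(c=1) 2(c=1) 29(c=2) 94(c=4)]
  9. access 94: HIT, count now 5. Cache: [15(c=1) 2(c=1) 29(c=2) 94(c=5)]
  10. access 94: HIT, count now 6. Cache: [15(c=1) 2(c=1) 29(c=2) 94(c=6)]
  11. access 2: HIT, count now 2. Cache: [15(c=1) 29(c=2) 2(c=2) 94(c=6)]
  12. access 94: HIT, count now 7. Cache: [15(c=1) 29(c=2) 2(c=2) 94(c=7)]
  13. access 94: HIT, count now 8. Cache: [15(c=1) 29(c=2) 2(c=2) 94(c=8)]
  14. access 94: HIT, count now 9. Cache: [15(c=1) 29(c=2) 2(c=2) 94(c=9)]
  15. access 2: HIT, count now 3. Cache: [15(c=1) 29(c=2) 2(c=3) 94(c=9)]
  16. access 2: HIT, count now 4. Cache: [15(c=1) 29(c=2) 2(c=4) 94(c=9)]
  17. access 2: HIT, count now 5. Cache: [15(c=1) 29(c=2) 2(c=5) 94(c=9)]
  18. access 2: HIT, count now 6. Cache: [15(c=1) 29(c=2) 2(c=6) 94(c=9)]
  19. access 75: MISS, evict 15(c=1). Cache: [75(c=1) 29(c=2) 2(c=6) 94(c=9)]
Total: 14 hits, 5 misses, 1 evictions

Hit rate = 14/19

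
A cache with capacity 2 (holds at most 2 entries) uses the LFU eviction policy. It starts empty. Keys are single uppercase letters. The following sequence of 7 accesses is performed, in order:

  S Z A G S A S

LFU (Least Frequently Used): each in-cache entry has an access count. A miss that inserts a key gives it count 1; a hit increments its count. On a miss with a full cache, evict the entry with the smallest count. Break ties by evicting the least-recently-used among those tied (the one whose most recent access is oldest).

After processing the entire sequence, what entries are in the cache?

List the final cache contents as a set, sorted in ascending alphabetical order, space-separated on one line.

LFU simulation (capacity=2):
  1. access S: MISS. Cache: [S(c=1)]
  2. access Z: MISS. Cache: [S(c=1) Z(c=1)]
  3. access A: MISS, evict S(c=1). Cache: [Z(c=1) A(c=1)]
  4. access G: MISS, evict Z(c=1). Cache: [A(c=1) G(c=1)]
  5. access S: MISS, evict A(c=1). Cache: [G(c=1) S(c=1)]
  6. access A: MISS, evict G(c=1). Cache: [S(c=1) A(c=1)]
  7. access S: HIT, count now 2. Cache: [A(c=1) S(c=2)]
Total: 1 hits, 6 misses, 4 evictions

Answer: A S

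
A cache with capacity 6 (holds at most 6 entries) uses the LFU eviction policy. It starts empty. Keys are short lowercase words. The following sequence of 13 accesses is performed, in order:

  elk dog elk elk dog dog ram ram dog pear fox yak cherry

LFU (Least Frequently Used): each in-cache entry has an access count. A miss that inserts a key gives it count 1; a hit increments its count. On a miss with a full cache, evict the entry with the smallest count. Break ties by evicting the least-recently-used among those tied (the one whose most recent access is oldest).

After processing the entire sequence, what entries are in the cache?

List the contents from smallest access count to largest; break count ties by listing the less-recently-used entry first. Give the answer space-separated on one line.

Answer: fox yak cherry ram elk dog

Derivation:
LFU simulation (capacity=6):
  1. access elk: MISS. Cache: [elk(c=1)]
  2. access dog: MISS. Cache: [elk(c=1) dog(c=1)]
  3. access elk: HIT, count now 2. Cache: [dog(c=1) elk(c=2)]
  4. access elk: HIT, count now 3. Cache: [dog(c=1) elk(c=3)]
  5. access dog: HIT, count now 2. Cache: [dog(c=2) elk(c=3)]
  6. access dog: HIT, count now 3. Cache: [elk(c=3) dog(c=3)]
  7. access ram: MISS. Cache: [ram(c=1) elk(c=3) dog(c=3)]
  8. access ram: HIT, count now 2. Cache: [ram(c=2) elk(c=3) dog(c=3)]
  9. access dog: HIT, count now 4. Cache: [ram(c=2) elk(c=3) dog(c=4)]
  10. access pear: MISS. Cache: [pear(c=1) ram(c=2) elk(c=3) dog(c=4)]
  11. access fox: MISS. Cache: [pear(c=1) fox(c=1) ram(c=2) elk(c=3) dog(c=4)]
  12. access yak: MISS. Cache: [pear(c=1) fox(c=1) yak(c=1) ram(c=2) elk(c=3) dog(c=4)]
  13. access cherry: MISS, evict pear(c=1). Cache: [fox(c=1) yak(c=1) cherry(c=1) ram(c=2) elk(c=3) dog(c=4)]
Total: 6 hits, 7 misses, 1 evictions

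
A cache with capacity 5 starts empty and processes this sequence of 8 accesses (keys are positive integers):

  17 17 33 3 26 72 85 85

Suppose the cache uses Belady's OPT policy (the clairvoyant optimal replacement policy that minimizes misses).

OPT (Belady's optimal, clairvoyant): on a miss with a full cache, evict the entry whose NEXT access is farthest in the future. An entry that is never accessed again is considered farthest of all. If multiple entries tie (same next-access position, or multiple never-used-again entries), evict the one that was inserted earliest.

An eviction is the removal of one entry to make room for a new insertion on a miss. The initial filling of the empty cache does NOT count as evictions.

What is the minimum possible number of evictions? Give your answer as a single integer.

Answer: 1

Derivation:
OPT (Belady) simulation (capacity=5):
  1. access 17: MISS. Cache: [17]
  2. access 17: HIT. Next use of 17: never. Cache: [17]
  3. access 33: MISS. Cache: [17 33]
  4. access 3: MISS. Cache: [17 33 3]
  5. access 26: MISS. Cache: [17 33 3 26]
  6. access 72: MISS. Cache: [17 33 3 26 72]
  7. access 85: MISS, evict 17 (next use: never). Cache: [33 3 26 72 85]
  8. access 85: HIT. Next use of 85: never. Cache: [33 3 26 72 85]
Total: 2 hits, 6 misses, 1 evictions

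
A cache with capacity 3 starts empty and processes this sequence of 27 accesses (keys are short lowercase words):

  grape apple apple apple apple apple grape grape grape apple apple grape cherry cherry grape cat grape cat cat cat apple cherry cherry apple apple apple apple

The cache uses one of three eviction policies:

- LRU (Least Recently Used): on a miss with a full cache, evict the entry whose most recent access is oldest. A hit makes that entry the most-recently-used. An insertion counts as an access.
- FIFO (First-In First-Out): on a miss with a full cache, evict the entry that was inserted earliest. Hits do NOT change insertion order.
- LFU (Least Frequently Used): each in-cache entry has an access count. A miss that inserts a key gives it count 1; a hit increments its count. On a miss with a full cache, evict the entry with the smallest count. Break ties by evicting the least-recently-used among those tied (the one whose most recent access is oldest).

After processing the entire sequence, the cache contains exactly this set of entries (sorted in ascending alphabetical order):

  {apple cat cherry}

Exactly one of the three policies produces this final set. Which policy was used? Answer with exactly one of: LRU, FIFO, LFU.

Simulating under each policy and comparing final sets:
  LRU: final set = {apple cat cherry} -> MATCHES target
  FIFO: final set = {apple cherry grape} -> differs
  LFU: final set = {apple cherry grape} -> differs
Only LRU produces the target set.

Answer: LRU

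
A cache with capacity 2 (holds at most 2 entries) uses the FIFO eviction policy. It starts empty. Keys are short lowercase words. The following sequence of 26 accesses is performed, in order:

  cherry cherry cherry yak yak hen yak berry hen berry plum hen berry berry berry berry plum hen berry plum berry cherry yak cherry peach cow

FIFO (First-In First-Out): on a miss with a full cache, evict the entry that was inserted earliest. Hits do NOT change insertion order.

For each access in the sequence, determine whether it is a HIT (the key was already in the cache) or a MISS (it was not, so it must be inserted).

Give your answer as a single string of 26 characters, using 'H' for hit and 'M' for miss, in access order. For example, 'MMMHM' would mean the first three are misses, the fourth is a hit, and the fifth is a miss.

Answer: MHHMHMHMHHMMMHHHMMMMHMMHMM

Derivation:
FIFO simulation (capacity=2):
  1. access cherry: MISS. Cache (old->new): [cherry]
  2. access cherry: HIT. Cache (old->new): [cherry]
  3. access cherry: HIT. Cache (old->new): [cherry]
  4. access yak: MISS. Cache (old->new): [cherry yak]
  5. access yak: HIT. Cache (old->new): [cherry yak]
  6. access hen: MISS, evict cherry. Cache (old->new): [yak hen]
  7. access yak: HIT. Cache (old->new): [yak hen]
  8. access berry: MISS, evict yak. Cache (old->new): [hen berry]
  9. access hen: HIT. Cache (old->new): [hen berry]
  10. access berry: HIT. Cache (old->new): [hen berry]
  11. access plum: MISS, evict hen. Cache (old->new): [berry plum]
  12. access hen: MISS, evict berry. Cache (old->new): [plum hen]
  13. access berry: MISS, evict plum. Cache (old->new): [hen berry]
  14. access berry: HIT. Cache (old->new): [hen berry]
  15. access berry: HIT. Cache (old->new): [hen berry]
  16. access berry: HIT. Cache (old->new): [hen berry]
  17. access plum: MISS, evict hen. Cache (old->new): [berry plum]
  18. access hen: MISS, evict berry. Cache (old->new): [plum hen]
  19. access berry: MISS, evict plum. Cache (old->new): [hen berry]
  20. access plum: MISS, evict hen. Cache (old->new): [berry plum]
  21. access berry: HIT. Cache (old->new): [berry plum]
  22. access cherry: MISS, evict berry. Cache (old->new): [plum cherry]
  23. access yak: MISS, evict plum. Cache (old->new): [cherry yak]
  24. access cherry: HIT. Cache (old->new): [cherry yak]
  25. access peach: MISS, evict cherry. Cache (old->new): [yak peach]
  26. access cow: MISS, evict yak. Cache (old->new): [peach cow]
Total: 11 hits, 15 misses, 13 evictions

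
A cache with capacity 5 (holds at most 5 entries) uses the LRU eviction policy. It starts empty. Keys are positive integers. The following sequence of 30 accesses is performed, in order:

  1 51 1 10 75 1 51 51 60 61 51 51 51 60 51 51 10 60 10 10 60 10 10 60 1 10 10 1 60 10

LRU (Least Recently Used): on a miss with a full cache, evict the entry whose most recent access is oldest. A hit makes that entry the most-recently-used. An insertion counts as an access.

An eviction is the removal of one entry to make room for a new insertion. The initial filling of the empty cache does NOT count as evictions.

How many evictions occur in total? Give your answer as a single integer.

Answer: 2

Derivation:
LRU simulation (capacity=5):
  1. access 1: MISS. Cache (LRU->MRU): [1]
  2. access 51: MISS. Cache (LRU->MRU): [1 51]
  3. access 1: HIT. Cache (LRU->MRU): [51 1]
  4. access 10: MISS. Cache (LRU->MRU): [51 1 10]
  5. access 75: MISS. Cache (LRU->MRU): [51 1 10 75]
  6. access 1: HIT. Cache (LRU->MRU): [51 10 75 1]
  7. access 51: HIT. Cache (LRU->MRU): [10 75 1 51]
  8. access 51: HIT. Cache (LRU->MRU): [10 75 1 51]
  9. access 60: MISS. Cache (LRU->MRU): [10 75 1 51 60]
  10. access 61: MISS, evict 10. Cache (LRU->MRU): [75 1 51 60 61]
  11. access 51: HIT. Cache (LRU->MRU): [75 1 60 61 51]
  12. access 51: HIT. Cache (LRU->MRU): [75 1 60 61 51]
  13. access 51: HIT. Cache (LRU->MRU): [75 1 60 61 51]
  14. access 60: HIT. Cache (LRU->MRU): [75 1 61 51 60]
  15. access 51: HIT. Cache (LRU->MRU): [75 1 61 60 51]
  16. access 51: HIT. Cache (LRU->MRU): [75 1 61 60 51]
  17. access 10: MISS, evict 75. Cache (LRU->MRU): [1 61 60 51 10]
  18. access 60: HIT. Cache (LRU->MRU): [1 61 51 10 60]
  19. access 10: HIT. Cache (LRU->MRU): [1 61 51 60 10]
  20. access 10: HIT. Cache (LRU->MRU): [1 61 51 60 10]
  21. access 60: HIT. Cache (LRU->MRU): [1 61 51 10 60]
  22. access 10: HIT. Cache (LRU->MRU): [1 61 51 60 10]
  23. access 10: HIT. Cache (LRU->MRU): [1 61 51 60 10]
  24. access 60: HIT. Cache (LRU->MRU): [1 61 51 10 60]
  25. access 1: HIT. Cache (LRU->MRU): [61 51 10 60 1]
  26. access 10: HIT. Cache (LRU->MRU): [61 51 60 1 10]
  27. access 10: HIT. Cache (LRU->MRU): [61 51 60 1 10]
  28. access 1: HIT. Cache (LRU->MRU): [61 51 60 10 1]
  29. access 60: HIT. Cache (LRU->MRU): [61 51 10 1 60]
  30. access 10: HIT. Cache (LRU->MRU): [61 51 1 60 10]
Total: 23 hits, 7 misses, 2 evictions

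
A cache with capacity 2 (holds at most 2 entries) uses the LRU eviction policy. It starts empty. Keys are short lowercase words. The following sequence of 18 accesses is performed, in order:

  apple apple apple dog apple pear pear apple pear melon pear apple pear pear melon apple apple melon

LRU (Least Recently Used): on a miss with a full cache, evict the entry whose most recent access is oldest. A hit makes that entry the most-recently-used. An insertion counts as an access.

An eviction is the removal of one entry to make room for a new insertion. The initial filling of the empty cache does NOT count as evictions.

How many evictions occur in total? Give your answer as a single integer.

LRU simulation (capacity=2):
  1. access apple: MISS. Cache (LRU->MRU): [apple]
  2. access apple: HIT. Cache (LRU->MRU): [apple]
  3. access apple: HIT. Cache (LRU->MRU): [apple]
  4. access dog: MISS. Cache (LRU->MRU): [apple dog]
  5. access apple: HIT. Cache (LRU->MRU): [dog apple]
  6. access pear: MISS, evict dog. Cache (LRU->MRU): [apple pear]
  7. access pear: HIT. Cache (LRU->MRU): [apple pear]
  8. access apple: HIT. Cache (LRU->MRU): [pear apple]
  9. access pear: HIT. Cache (LRU->MRU): [apple pear]
  10. access melon: MISS, evict apple. Cache (LRU->MRU): [pear melon]
  11. access pear: HIT. Cache (LRU->MRU): [melon pear]
  12. access apple: MISS, evict melon. Cache (LRU->MRU): [pear apple]
  13. access pear: HIT. Cache (LRU->MRU): [apple pear]
  14. access pear: HIT. Cache (LRU->MRU): [apple pear]
  15. access melon: MISS, evict apple. Cache (LRU->MRU): [pear melon]
  16. access apple: MISS, evict pear. Cache (LRU->MRU): [melon apple]
  17. access apple: HIT. Cache (LRU->MRU): [melon apple]
  18. access melon: HIT. Cache (LRU->MRU): [apple melon]
Total: 11 hits, 7 misses, 5 evictions

Answer: 5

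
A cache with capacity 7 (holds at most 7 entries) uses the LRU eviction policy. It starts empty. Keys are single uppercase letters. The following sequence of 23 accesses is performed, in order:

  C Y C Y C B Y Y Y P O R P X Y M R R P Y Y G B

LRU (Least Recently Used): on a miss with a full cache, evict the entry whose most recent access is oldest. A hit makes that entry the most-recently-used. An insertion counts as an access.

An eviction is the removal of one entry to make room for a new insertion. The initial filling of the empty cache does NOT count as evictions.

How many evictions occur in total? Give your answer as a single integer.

Answer: 3

Derivation:
LRU simulation (capacity=7):
  1. access C: MISS. Cache (LRU->MRU): [C]
  2. access Y: MISS. Cache (LRU->MRU): [C Y]
  3. access C: HIT. Cache (LRU->MRU): [Y C]
  4. access Y: HIT. Cache (LRU->MRU): [C Y]
  5. access C: HIT. Cache (LRU->MRU): [Y C]
  6. access B: MISS. Cache (LRU->MRU): [Y C B]
  7. access Y: HIT. Cache (LRU->MRU): [C B Y]
  8. access Y: HIT. Cache (LRU->MRU): [C B Y]
  9. access Y: HIT. Cache (LRU->MRU): [C B Y]
  10. access P: MISS. Cache (LRU->MRU): [C B Y P]
  11. access O: MISS. Cache (LRU->MRU): [C B Y P O]
  12. access R: MISS. Cache (LRU->MRU): [C B Y P O R]
  13. access P: HIT. Cache (LRU->MRU): [C B Y O R P]
  14. access X: MISS. Cache (LRU->MRU): [C B Y O R P X]
  15. access Y: HIT. Cache (LRU->MRU): [C B O R P X Y]
  16. access M: MISS, evict C. Cache (LRU->MRU): [B O R P X Y M]
  17. access R: HIT. Cache (LRU->MRU): [B O P X Y M R]
  18. access R: HIT. Cache (LRU->MRU): [B O P X Y M R]
  19. access P: HIT. Cache (LRU->MRU): [B O X Y M R P]
  20. access Y: HIT. Cache (LRU->MRU): [B O X M R P Y]
  21. access Y: HIT. Cache (LRU->MRU): [B O X M R P Y]
  22. access G: MISS, evict B. Cache (LRU->MRU): [O X M R P Y G]
  23. access B: MISS, evict O. Cache (LRU->MRU): [X M R P Y G B]
Total: 13 hits, 10 misses, 3 evictions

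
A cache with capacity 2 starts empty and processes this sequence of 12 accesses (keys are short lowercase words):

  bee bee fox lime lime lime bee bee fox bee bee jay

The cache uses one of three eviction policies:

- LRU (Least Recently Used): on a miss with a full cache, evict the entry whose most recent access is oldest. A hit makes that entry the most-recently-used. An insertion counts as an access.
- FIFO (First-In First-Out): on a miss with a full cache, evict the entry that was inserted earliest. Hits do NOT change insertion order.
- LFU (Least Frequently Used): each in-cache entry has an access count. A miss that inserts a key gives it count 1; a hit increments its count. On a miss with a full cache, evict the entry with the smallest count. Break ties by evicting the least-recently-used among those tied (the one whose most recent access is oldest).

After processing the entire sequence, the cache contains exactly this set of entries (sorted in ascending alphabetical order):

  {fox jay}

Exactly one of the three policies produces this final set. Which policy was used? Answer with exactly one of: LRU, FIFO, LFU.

Simulating under each policy and comparing final sets:
  LRU: final set = {bee jay} -> differs
  FIFO: final set = {fox jay} -> MATCHES target
  LFU: final set = {bee jay} -> differs
Only FIFO produces the target set.

Answer: FIFO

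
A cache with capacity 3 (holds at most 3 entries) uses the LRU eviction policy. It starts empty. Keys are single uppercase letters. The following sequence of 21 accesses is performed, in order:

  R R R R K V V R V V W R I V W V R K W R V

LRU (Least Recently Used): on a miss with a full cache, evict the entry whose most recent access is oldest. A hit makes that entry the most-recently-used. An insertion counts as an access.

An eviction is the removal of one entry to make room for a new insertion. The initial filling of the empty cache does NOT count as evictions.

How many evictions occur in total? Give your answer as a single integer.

LRU simulation (capacity=3):
  1. access R: MISS. Cache (LRU->MRU): [R]
  2. access R: HIT. Cache (LRU->MRU): [R]
  3. access R: HIT. Cache (LRU->MRU): [R]
  4. access R: HIT. Cache (LRU->MRU): [R]
  5. access K: MISS. Cache (LRU->MRU): [R K]
  6. access V: MISS. Cache (LRU->MRU): [R K V]
  7. access V: HIT. Cache (LRU->MRU): [R K V]
  8. access R: HIT. Cache (LRU->MRU): [K V R]
  9. access V: HIT. Cache (LRU->MRU): [K R V]
  10. access V: HIT. Cache (LRU->MRU): [K R V]
  11. access W: MISS, evict K. Cache (LRU->MRU): [R V W]
  12. access R: HIT. Cache (LRU->MRU): [V W R]
  13. access I: MISS, evict V. Cache (LRU->MRU): [W R I]
  14. access V: MISS, evict W. Cache (LRU->MRU): [R I V]
  15. access W: MISS, evict R. Cache (LRU->MRU): [I V W]
  16. access V: HIT. Cache (LRU->MRU): [I W V]
  17. access R: MISS, evict I. Cache (LRU->MRU): [W V R]
  18. access K: MISS, evict W. Cache (LRU->MRU): [V R K]
  19. access W: MISS, evict V. Cache (LRU->MRU): [R K W]
  20. access R: HIT. Cache (LRU->MRU): [K W R]
  21. access V: MISS, evict K. Cache (LRU->MRU): [W R V]
Total: 10 hits, 11 misses, 8 evictions

Answer: 8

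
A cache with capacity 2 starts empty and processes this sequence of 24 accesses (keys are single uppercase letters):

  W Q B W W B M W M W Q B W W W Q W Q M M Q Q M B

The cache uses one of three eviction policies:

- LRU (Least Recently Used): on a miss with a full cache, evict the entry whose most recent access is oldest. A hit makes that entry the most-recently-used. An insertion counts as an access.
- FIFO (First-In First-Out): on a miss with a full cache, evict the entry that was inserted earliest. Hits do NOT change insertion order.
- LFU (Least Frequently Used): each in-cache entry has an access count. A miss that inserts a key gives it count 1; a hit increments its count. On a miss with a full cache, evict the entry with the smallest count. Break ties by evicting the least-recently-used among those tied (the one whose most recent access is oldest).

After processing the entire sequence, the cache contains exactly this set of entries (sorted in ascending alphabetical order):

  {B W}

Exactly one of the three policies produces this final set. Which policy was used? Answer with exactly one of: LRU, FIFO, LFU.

Answer: LFU

Derivation:
Simulating under each policy and comparing final sets:
  LRU: final set = {B M} -> differs
  FIFO: final set = {B M} -> differs
  LFU: final set = {B W} -> MATCHES target
Only LFU produces the target set.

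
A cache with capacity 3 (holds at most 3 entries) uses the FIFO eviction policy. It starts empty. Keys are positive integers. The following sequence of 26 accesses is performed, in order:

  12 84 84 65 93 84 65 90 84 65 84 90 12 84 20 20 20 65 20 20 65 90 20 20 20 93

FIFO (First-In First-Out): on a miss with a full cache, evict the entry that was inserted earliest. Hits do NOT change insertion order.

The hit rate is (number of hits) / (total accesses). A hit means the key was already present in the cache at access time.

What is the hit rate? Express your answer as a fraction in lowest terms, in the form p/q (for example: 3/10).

Answer: 15/26

Derivation:
FIFO simulation (capacity=3):
  1. access 12: MISS. Cache (old->new): [12]
  2. access 84: MISS. Cache (old->new): [12 84]
  3. access 84: HIT. Cache (old->new): [12 84]
  4. access 65: MISS. Cache (old->new): [12 84 65]
  5. access 93: MISS, evict 12. Cache (old->new): [84 65 93]
  6. access 84: HIT. Cache (old->new): [84 65 93]
  7. access 65: HIT. Cache (old->new): [84 65 93]
  8. access 90: MISS, evict 84. Cache (old->new): [65 93 90]
  9. access 84: MISS, evict 65. Cache (old->new): [93 90 84]
  10. access 65: MISS, evict 93. Cache (old->new): [90 84 65]
  11. access 84: HIT. Cache (old->new): [90 84 65]
  12. access 90: HIT. Cache (old->new): [90 84 65]
  13. access 12: MISS, evict 90. Cache (old->new): [84 65 12]
  14. access 84: HIT. Cache (old->new): [84 65 12]
  15. access 20: MISS, evict 84. Cache (old->new): [65 12 20]
  16. access 20: HIT. Cache (old->new): [65 12 20]
  17. access 20: HIT. Cache (old->new): [65 12 20]
  18. access 65: HIT. Cache (old->new): [65 12 20]
  19. access 20: HIT. Cache (old->new): [65 12 20]
  20. access 20: HIT. Cache (old->new): [65 12 20]
  21. access 65: HIT. Cache (old->new): [65 12 20]
  22. access 90: MISS, evict 65. Cache (old->new): [12 20 90]
  23. access 20: HIT. Cache (old->new): [12 20 90]
  24. access 20: HIT. Cache (old->new): [12 20 90]
  25. access 20: HIT. Cache (old->new): [12 20 90]
  26. access 93: MISS, evict 12. Cache (old->new): [20 90 93]
Total: 15 hits, 11 misses, 8 evictions

Hit rate = 15/26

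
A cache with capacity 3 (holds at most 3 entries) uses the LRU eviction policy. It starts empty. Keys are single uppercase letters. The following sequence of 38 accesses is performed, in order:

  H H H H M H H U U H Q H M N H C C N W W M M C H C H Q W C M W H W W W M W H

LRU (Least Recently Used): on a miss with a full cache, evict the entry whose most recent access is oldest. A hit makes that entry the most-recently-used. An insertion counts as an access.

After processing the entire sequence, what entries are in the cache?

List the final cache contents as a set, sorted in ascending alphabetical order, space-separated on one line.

LRU simulation (capacity=3):
  1. access H: MISS. Cache (LRU->MRU): [H]
  2. access H: HIT. Cache (LRU->MRU): [H]
  3. access H: HIT. Cache (LRU->MRU): [H]
  4. access H: HIT. Cache (LRU->MRU): [H]
  5. access M: MISS. Cache (LRU->MRU): [H M]
  6. access H: HIT. Cache (LRU->MRU): [M H]
  7. access H: HIT. Cache (LRU->MRU): [M H]
  8. access U: MISS. Cache (LRU->MRU): [M H U]
  9. access U: HIT. Cache (LRU->MRU): [M H U]
  10. access H: HIT. Cache (LRU->MRU): [M U H]
  11. access Q: MISS, evict M. Cache (LRU->MRU): [U H Q]
  12. access H: HIT. Cache (LRU->MRU): [U Q H]
  13. access M: MISS, evict U. Cache (LRU->MRU): [Q H M]
  14. access N: MISS, evict Q. Cache (LRU->MRU): [H M N]
  15. access H: HIT. Cache (LRU->MRU): [M N H]
  16. access C: MISS, evict M. Cache (LRU->MRU): [N H C]
  17. access C: HIT. Cache (LRU->MRU): [N H C]
  18. access N: HIT. Cache (LRU->MRU): [H C N]
  19. access W: MISS, evict H. Cache (LRU->MRU): [C N W]
  20. access W: HIT. Cache (LRU->MRU): [C N W]
  21. access M: MISS, evict C. Cache (LRU->MRU): [N W M]
  22. access M: HIT. Cache (LRU->MRU): [N W M]
  23. access C: MISS, evict N. Cache (LRU->MRU): [W M C]
  24. access H: MISS, evict W. Cache (LRU->MRU): [M C H]
  25. access C: HIT. Cache (LRU->MRU): [M H C]
  26. access H: HIT. Cache (LRU->MRU): [M C H]
  27. access Q: MISS, evict M. Cache (LRU->MRU): [C H Q]
  28. access W: MISS, evict C. Cache (LRU->MRU): [H Q W]
  29. access C: MISS, evict H. Cache (LRU->MRU): [Q W C]
  30. access M: MISS, evict Q. Cache (LRU->MRU): [W C M]
  31. access W: HIT. Cache (LRU->MRU): [C M W]
  32. access H: MISS, evict C. Cache (LRU->MRU): [M W H]
  33. access W: HIT. Cache (LRU->MRU): [M H W]
  34. access W: HIT. Cache (LRU->MRU): [M H W]
  35. access W: HIT. Cache (LRU->MRU): [M H W]
  36. access M: HIT. Cache (LRU->MRU): [H W M]
  37. access W: HIT. Cache (LRU->MRU): [H M W]
  38. access H: HIT. Cache (LRU->MRU): [M W H]
Total: 22 hits, 16 misses, 13 evictions

Answer: H M W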